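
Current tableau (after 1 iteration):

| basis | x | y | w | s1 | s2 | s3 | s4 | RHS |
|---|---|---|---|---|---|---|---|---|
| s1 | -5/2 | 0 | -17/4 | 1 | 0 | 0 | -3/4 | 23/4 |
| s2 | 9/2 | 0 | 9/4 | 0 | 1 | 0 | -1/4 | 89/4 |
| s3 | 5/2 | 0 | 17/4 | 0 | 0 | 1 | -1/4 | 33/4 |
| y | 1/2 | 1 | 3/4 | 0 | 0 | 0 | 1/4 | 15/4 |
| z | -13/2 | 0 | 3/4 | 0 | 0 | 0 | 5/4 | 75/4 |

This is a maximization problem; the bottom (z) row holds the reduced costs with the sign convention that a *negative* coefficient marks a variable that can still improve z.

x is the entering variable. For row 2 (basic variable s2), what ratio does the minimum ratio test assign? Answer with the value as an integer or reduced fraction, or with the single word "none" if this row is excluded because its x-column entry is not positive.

Ratio = RHS / (x entry) = (89/4) / (9/2) = 89/18.

89/18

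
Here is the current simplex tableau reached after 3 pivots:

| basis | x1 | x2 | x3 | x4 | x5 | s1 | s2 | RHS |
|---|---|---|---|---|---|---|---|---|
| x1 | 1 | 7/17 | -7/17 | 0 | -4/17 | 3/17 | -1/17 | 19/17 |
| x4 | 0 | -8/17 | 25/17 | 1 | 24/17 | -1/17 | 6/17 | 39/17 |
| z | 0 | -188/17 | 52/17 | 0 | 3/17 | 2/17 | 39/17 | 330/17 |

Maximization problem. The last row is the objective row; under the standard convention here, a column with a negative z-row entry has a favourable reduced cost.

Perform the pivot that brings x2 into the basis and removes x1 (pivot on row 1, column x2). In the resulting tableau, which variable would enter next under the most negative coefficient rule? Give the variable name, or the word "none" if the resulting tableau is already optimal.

x3

Pivot element 7/17. New z-row = old z-row − (-188/17)·(row 1/(7/17)).
Updated z-row coefficients: x1: 188/7, x2: 0, x3: -8, x4: 0, x5: -43/7, s1: 34/7, s2: 5/7.
The most negative is -8 in column x3, so x3 would enter next.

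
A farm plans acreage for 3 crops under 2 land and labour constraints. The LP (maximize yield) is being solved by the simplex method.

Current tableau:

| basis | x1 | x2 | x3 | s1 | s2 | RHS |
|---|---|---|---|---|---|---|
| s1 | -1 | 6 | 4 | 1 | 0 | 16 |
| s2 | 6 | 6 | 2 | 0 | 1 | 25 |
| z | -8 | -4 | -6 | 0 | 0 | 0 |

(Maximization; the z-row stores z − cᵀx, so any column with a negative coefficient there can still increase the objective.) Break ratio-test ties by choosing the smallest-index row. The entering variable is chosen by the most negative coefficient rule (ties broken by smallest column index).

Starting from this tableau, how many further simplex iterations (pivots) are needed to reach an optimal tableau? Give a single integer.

pivot: x1 in, s2 out → z = 100/3
pivot: x3 in, s1 out → z = 635/13
No improving column remains; optimal.

2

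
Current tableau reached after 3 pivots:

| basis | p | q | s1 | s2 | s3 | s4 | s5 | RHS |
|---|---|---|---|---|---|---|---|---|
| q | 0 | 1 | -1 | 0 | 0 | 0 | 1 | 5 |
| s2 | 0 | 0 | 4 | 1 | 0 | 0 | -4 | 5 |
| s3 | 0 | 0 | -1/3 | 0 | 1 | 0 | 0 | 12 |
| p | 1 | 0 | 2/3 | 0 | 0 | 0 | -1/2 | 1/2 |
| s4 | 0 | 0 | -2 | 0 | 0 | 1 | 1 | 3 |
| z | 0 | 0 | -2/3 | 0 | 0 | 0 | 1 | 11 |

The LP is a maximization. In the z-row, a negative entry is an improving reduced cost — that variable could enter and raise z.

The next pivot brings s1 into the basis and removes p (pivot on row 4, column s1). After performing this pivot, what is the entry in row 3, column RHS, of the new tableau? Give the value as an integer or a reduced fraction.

49/4

Pivot element is row 4, column s1: 2/3.
Normalize row 4: new (row 4, RHS) = (1/2)/(2/3) = 3/4.
row 3 ← row 3 − (-1/3)·(new row 4): 12 − (-1/3)·(3/4) = 49/4.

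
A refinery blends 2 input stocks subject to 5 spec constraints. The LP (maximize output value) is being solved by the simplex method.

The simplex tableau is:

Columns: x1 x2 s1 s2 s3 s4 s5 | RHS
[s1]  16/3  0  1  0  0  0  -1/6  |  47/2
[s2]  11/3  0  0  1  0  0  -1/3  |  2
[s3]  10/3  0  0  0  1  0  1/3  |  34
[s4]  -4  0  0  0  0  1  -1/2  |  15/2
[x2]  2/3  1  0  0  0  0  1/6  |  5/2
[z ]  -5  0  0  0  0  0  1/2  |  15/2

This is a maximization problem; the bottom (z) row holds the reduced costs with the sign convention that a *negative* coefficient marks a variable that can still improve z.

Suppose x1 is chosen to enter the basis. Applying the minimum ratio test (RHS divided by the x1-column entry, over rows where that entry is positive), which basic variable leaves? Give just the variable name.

s2

Ratios: row 1 (s1): (47/2)/(16/3) = 141/32; row 2 (s2): 2/(11/3) = 6/11; row 3 (s3): 34/(10/3) = 51/5; row 4 (s4): entry -4 ≤ 0, skip; row 5 (x2): (5/2)/(2/3) = 15/4.
Minimum ratio 6/11 is in the s2 row, so s2 leaves.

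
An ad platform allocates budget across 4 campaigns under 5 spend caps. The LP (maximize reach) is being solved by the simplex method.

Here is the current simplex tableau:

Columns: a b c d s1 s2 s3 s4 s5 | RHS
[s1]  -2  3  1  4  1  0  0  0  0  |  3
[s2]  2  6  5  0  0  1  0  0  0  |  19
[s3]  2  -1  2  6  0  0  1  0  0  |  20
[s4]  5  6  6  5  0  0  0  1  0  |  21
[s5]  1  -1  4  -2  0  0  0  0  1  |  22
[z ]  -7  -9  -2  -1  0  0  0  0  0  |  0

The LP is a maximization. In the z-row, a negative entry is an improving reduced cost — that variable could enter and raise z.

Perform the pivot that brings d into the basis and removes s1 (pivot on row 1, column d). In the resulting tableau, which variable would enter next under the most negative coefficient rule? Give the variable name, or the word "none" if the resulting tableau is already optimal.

b

Pivot element 4. New z-row = old z-row − (-1)·(row 1/4).
Updated z-row coefficients: a: -15/2, b: -33/4, c: -7/4, d: 0, s1: 1/4, s2: 0, s3: 0, s4: 0, s5: 0.
The most negative is -33/4 in column b, so b would enter next.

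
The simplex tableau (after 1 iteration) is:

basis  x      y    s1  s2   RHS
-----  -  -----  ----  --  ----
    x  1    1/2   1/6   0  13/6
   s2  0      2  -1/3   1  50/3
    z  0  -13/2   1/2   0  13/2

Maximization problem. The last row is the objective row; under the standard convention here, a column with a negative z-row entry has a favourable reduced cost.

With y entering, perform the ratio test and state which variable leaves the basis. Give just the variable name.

x

Ratios: row 1 (x): (13/6)/(1/2) = 13/3; row 2 (s2): (50/3)/2 = 25/3.
Minimum ratio 13/3 is in the x row, so x leaves.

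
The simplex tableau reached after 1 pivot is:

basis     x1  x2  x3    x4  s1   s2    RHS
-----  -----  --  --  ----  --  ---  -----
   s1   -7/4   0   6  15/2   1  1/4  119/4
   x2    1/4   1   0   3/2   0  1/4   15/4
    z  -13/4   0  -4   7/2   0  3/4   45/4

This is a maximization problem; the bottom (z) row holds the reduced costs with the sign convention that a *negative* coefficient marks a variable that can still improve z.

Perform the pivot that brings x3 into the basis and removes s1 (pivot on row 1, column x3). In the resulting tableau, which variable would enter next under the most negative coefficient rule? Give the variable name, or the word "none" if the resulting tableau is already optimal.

x1

Pivot element 6. New z-row = old z-row − (-4)·(row 1/6).
Updated z-row coefficients: x1: -53/12, x2: 0, x3: 0, x4: 17/2, s1: 2/3, s2: 11/12.
The most negative is -53/12 in column x1, so x1 would enter next.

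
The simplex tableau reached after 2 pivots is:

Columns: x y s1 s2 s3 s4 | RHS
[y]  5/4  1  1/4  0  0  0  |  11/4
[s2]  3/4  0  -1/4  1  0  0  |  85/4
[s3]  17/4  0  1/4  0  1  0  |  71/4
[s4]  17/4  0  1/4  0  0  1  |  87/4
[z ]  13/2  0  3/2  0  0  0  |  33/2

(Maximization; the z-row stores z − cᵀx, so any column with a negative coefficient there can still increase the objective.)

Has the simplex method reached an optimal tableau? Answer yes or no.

No objective-row coefficient is strictly negative, so no entering variable exists; the tableau is optimal.

yes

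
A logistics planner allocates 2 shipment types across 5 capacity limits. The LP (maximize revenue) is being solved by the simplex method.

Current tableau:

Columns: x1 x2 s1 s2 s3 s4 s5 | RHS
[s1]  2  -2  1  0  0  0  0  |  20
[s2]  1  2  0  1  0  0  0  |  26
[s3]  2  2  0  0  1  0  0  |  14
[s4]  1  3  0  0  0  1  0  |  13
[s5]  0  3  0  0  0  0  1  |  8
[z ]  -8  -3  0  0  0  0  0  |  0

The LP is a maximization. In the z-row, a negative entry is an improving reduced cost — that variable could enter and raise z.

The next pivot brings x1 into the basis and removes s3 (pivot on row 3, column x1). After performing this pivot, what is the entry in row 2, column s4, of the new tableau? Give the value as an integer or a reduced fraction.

Pivot element is row 3, column x1: 2.
Normalize row 3: new (row 3, s4) = 0/2 = 0.
row 2 ← row 2 − 1·(new row 3): 0 − 1·0 = 0.

0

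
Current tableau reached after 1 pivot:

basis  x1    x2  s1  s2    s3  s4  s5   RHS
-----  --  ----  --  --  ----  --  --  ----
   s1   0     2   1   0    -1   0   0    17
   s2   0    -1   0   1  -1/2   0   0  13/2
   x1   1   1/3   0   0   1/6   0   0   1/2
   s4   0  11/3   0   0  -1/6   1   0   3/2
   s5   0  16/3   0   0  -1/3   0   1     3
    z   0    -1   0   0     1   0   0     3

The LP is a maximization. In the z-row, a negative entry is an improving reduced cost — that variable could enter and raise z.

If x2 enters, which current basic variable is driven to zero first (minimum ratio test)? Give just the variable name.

Ratios: row 1 (s1): 17/2 = 17/2; row 2 (s2): entry -1 ≤ 0, skip; row 3 (x1): (1/2)/(1/3) = 3/2; row 4 (s4): (3/2)/(11/3) = 9/22; row 5 (s5): 3/(16/3) = 9/16.
Minimum ratio 9/22 is in the s4 row, so s4 leaves.

s4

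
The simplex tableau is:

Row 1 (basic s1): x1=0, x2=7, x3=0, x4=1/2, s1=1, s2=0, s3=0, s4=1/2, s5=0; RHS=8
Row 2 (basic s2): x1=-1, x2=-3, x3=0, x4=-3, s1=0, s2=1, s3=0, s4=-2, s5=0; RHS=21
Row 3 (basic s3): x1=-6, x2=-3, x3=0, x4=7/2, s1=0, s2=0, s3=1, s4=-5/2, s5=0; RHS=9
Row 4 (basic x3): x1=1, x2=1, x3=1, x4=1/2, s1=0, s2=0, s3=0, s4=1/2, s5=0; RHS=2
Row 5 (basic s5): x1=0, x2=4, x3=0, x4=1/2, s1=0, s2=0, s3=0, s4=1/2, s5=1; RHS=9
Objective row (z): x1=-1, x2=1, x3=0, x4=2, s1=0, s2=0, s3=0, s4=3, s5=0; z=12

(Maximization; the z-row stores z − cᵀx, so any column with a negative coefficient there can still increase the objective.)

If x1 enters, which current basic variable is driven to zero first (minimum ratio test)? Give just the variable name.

x3

Ratios: row 1 (s1): entry 0 ≤ 0, skip; row 2 (s2): entry -1 ≤ 0, skip; row 3 (s3): entry -6 ≤ 0, skip; row 4 (x3): 2/1 = 2; row 5 (s5): entry 0 ≤ 0, skip.
Minimum ratio 2 is in the x3 row, so x3 leaves.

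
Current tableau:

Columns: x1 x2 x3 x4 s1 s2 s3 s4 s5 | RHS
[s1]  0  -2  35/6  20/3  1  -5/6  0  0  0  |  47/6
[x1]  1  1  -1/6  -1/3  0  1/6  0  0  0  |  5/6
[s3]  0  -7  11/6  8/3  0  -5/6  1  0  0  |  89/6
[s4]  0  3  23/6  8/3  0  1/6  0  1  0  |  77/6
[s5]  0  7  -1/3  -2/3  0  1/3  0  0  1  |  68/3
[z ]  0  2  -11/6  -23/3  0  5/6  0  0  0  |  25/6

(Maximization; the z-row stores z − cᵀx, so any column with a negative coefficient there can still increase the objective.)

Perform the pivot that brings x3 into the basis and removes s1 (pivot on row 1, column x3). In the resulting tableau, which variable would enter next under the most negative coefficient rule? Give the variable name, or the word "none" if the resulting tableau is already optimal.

x4

Pivot element 35/6. New z-row = old z-row − (-11/6)·(row 1/(35/6)).
Updated z-row coefficients: x1: 0, x2: 48/35, x3: 0, x4: -39/7, s1: 11/35, s2: 4/7, s3: 0, s4: 0, s5: 0.
The most negative is -39/7 in column x4, so x4 would enter next.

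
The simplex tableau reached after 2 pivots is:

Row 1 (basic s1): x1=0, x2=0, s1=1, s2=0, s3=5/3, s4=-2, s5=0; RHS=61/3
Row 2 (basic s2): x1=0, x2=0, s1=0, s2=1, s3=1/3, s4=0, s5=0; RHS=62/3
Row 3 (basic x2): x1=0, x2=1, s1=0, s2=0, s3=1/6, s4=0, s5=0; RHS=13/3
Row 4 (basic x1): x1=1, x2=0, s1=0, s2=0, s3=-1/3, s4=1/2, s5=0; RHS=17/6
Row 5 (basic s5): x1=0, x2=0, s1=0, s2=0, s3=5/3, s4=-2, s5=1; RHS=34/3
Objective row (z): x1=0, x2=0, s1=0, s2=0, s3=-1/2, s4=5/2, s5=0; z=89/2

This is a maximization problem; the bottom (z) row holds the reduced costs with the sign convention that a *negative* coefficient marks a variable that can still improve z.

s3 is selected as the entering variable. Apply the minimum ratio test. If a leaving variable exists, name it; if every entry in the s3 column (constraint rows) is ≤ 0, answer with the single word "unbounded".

Ratios: row 1 (s1): (61/3)/(5/3) = 61/5; row 2 (s2): (62/3)/(1/3) = 62; row 3 (x2): (13/3)/(1/6) = 26; row 4 (x1): entry -1/3 ≤ 0, skip; row 5 (s5): (34/3)/(5/3) = 34/5.
Minimum ratio is in the s5 row, so s5 leaves.

s5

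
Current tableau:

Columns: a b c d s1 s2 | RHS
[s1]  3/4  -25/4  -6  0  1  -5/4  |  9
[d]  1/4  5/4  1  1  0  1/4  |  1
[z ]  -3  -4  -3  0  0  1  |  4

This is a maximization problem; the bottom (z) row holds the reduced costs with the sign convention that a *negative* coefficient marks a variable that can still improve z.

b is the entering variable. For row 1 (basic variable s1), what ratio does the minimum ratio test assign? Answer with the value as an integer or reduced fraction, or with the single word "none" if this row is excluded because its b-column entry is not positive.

none

The b entry in row 1 is -25/4 ≤ 0, so this row gives no ratio.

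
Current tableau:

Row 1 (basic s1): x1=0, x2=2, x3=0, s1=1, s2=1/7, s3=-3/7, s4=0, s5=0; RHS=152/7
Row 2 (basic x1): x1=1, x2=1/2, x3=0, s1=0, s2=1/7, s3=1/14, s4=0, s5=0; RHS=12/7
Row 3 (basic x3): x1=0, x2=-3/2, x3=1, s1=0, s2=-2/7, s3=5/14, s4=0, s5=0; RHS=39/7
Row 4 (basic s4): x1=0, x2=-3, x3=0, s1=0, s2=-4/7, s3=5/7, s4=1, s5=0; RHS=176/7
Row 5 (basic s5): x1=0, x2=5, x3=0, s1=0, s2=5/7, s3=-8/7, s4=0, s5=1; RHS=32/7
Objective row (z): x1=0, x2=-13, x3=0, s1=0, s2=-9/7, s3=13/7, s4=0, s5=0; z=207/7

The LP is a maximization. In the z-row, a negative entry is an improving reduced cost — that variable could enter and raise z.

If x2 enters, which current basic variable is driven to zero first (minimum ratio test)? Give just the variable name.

Ratios: row 1 (s1): (152/7)/2 = 76/7; row 2 (x1): (12/7)/(1/2) = 24/7; row 3 (x3): entry -3/2 ≤ 0, skip; row 4 (s4): entry -3 ≤ 0, skip; row 5 (s5): (32/7)/5 = 32/35.
Minimum ratio 32/35 is in the s5 row, so s5 leaves.

s5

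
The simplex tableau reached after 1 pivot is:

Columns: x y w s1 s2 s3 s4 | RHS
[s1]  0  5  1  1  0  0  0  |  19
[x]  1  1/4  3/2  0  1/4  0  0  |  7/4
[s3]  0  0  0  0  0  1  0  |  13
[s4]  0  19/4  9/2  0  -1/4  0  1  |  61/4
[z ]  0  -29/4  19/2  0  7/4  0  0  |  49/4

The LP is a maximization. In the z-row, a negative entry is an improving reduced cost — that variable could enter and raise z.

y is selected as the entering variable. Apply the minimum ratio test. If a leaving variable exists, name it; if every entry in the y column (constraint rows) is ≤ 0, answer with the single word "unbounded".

Ratios: row 1 (s1): 19/5 = 19/5; row 2 (x): (7/4)/(1/4) = 7; row 3 (s3): entry 0 ≤ 0, skip; row 4 (s4): (61/4)/(19/4) = 61/19.
Minimum ratio is in the s4 row, so s4 leaves.

s4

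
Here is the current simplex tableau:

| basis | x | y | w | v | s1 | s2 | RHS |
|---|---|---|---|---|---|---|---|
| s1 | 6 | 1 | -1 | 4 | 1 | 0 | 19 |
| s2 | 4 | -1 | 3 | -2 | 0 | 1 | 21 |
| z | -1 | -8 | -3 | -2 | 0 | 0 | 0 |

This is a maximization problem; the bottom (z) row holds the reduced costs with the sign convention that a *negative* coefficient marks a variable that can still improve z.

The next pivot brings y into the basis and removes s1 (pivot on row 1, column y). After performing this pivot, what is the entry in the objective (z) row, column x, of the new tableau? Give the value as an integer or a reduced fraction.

Pivot element is row 1, column y: 1.
Normalize row 1: new (row 1, x) = 6/1 = 6.
z-row ← z-row − (-8)·(new row 1): -1 − (-8)·6 = 47.

47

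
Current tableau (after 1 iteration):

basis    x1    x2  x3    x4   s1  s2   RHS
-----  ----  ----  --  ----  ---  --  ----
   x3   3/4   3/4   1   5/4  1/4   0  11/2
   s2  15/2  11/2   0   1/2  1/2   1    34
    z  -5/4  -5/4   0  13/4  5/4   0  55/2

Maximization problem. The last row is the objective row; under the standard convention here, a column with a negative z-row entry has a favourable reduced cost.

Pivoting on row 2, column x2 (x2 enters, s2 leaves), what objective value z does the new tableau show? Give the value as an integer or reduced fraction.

Minimum ratio for x2: 34/(11/2) = 68/11.
z changes by −(z-row coeff of x2)·ratio = −(-5/4)·(68/11) = 85/11.
New z = 55/2 + (85/11) = 775/22.

775/22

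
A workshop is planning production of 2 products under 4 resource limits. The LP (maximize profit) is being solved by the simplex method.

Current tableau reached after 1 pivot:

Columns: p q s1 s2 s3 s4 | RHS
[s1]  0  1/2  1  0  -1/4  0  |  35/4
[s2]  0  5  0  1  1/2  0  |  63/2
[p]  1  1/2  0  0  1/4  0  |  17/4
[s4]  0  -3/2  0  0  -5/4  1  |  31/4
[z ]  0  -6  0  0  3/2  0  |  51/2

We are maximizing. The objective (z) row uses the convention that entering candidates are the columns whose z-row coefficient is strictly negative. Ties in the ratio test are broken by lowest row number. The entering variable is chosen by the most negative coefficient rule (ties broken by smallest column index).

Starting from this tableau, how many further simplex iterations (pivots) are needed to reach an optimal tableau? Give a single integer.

1

pivot: q in, s2 out → z = 633/10
No improving column remains; optimal.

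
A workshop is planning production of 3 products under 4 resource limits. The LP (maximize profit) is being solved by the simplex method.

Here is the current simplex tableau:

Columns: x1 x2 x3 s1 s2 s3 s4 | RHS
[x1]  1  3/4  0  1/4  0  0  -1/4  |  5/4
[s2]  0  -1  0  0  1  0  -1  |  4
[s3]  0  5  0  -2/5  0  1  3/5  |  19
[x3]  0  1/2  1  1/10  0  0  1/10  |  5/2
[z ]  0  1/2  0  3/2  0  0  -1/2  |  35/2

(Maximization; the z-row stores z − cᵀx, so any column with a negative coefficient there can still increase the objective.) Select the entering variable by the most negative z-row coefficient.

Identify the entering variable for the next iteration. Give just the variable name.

Objective-row coefficients: x1: 0, x2: 1/2, x3: 0, s1: 3/2, s2: 0, s3: 0, s4: -1/2.
The most negative is -1/2 in column s4, so s4 enters.

s4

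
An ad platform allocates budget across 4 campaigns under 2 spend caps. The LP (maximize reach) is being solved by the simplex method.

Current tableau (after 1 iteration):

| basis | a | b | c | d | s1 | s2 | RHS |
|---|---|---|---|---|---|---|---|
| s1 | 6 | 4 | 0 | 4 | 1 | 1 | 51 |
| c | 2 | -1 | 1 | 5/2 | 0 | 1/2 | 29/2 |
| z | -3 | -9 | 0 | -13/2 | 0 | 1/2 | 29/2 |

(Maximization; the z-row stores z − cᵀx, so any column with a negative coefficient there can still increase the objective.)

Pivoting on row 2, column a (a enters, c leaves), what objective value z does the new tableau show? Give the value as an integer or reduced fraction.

145/4

Minimum ratio for a: (29/2)/2 = 29/4.
z changes by −(z-row coeff of a)·ratio = −(-3)·(29/4) = 87/4.
New z = 29/2 + (87/4) = 145/4.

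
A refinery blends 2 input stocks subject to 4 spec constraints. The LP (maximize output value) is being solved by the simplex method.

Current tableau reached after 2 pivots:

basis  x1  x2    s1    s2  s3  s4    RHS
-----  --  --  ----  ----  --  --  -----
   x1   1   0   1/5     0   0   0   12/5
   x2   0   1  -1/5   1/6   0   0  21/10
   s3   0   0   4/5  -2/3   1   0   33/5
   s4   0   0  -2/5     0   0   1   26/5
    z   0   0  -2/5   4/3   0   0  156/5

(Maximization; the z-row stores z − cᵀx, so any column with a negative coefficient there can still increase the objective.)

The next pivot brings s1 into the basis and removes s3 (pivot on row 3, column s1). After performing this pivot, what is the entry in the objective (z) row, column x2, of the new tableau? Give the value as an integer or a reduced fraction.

Pivot element is row 3, column s1: 4/5.
Normalize row 3: new (row 3, x2) = 0/(4/5) = 0.
z-row ← z-row − (-2/5)·(new row 3): 0 − (-2/5)·0 = 0.

0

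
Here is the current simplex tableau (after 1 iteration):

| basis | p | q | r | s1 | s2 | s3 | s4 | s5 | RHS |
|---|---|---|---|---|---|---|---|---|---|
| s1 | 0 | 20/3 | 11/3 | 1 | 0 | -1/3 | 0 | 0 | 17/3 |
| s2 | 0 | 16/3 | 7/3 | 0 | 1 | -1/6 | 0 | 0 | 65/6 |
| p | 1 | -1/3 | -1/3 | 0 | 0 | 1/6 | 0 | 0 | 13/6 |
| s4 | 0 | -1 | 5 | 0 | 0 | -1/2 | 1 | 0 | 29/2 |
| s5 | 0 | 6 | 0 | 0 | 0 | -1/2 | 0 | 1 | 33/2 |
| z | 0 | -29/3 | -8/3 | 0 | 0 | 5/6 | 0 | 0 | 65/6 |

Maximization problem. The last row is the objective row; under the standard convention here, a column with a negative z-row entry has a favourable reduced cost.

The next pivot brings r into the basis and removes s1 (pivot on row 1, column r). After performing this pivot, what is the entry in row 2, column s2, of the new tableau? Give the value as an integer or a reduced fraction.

Pivot element is row 1, column r: 11/3.
Normalize row 1: new (row 1, s2) = 0/(11/3) = 0.
row 2 ← row 2 − (7/3)·(new row 1): 1 − (7/3)·0 = 1.

1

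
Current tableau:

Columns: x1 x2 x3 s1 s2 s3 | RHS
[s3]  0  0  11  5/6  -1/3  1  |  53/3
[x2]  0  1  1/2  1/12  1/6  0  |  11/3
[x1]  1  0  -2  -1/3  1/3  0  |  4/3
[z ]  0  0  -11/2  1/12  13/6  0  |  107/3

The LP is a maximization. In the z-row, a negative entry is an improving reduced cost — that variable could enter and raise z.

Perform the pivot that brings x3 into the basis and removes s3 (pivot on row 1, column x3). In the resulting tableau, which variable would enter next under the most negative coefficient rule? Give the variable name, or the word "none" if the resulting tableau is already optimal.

Pivot element 11. New z-row = old z-row − (-11/2)·(row 1/11).
Updated z-row coefficients: x1: 0, x2: 0, x3: 0, s1: 1/2, s2: 2, s3: 1/2.
No coefficient is strictly negative; the tableau after this pivot is optimal.

none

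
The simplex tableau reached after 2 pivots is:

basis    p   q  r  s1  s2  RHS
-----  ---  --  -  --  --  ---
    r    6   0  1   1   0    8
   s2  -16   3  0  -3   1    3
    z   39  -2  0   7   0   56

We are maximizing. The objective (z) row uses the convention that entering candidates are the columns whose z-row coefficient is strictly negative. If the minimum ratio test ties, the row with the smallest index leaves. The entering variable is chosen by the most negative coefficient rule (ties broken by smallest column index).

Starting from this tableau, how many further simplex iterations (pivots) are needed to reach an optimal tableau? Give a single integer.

pivot: q in, s2 out → z = 58
No improving column remains; optimal.

1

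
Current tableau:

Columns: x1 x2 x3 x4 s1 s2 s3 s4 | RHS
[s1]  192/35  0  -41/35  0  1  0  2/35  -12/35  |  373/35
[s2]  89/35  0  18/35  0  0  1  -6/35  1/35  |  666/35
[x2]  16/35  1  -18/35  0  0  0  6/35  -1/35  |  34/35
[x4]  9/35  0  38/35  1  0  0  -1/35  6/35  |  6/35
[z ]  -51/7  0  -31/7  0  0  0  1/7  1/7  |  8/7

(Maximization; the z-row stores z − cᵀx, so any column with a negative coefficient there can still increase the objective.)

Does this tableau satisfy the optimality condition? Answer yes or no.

Column x1 has objective-row coefficient -51/7, which is negative; an improving pivot exists, so not yet optimal.

no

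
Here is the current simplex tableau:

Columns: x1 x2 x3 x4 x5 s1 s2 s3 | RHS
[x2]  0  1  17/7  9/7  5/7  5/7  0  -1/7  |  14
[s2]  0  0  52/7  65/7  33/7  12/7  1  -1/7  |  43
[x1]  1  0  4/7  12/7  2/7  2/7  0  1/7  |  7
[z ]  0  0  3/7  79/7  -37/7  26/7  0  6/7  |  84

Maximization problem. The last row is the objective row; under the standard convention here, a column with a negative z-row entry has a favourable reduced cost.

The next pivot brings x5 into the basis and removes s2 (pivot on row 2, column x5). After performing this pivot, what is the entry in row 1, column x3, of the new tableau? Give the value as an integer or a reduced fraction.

Pivot element is row 2, column x5: 33/7.
Normalize row 2: new (row 2, x3) = (52/7)/(33/7) = 52/33.
row 1 ← row 1 − (5/7)·(new row 2): 17/7 − (5/7)·(52/33) = 43/33.

43/33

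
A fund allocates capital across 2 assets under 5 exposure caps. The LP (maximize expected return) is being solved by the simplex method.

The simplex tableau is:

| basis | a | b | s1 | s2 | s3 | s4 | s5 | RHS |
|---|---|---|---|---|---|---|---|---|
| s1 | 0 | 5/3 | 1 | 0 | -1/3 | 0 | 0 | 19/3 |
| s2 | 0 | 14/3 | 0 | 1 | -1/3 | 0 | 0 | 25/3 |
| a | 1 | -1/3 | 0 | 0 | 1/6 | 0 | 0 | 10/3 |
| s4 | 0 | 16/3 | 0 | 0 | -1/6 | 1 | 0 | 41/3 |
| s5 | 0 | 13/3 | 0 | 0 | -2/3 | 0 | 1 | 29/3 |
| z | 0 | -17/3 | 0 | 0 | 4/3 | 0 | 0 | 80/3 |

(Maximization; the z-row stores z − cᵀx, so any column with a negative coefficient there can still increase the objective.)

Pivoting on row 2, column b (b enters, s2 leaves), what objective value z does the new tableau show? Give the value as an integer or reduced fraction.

515/14

Minimum ratio for b: (25/3)/(14/3) = 25/14.
z changes by −(z-row coeff of b)·ratio = −(-17/3)·(25/14) = 425/42.
New z = 80/3 + (425/42) = 515/14.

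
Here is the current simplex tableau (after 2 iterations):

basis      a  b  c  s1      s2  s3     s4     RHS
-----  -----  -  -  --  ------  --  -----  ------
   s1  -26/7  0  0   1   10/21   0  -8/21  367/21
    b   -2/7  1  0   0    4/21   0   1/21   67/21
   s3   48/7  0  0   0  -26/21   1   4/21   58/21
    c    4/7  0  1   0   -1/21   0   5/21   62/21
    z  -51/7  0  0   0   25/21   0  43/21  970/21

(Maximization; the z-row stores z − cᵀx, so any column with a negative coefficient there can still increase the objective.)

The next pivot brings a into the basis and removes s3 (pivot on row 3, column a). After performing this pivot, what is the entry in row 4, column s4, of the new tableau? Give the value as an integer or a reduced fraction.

Pivot element is row 3, column a: 48/7.
Normalize row 3: new (row 3, s4) = (4/21)/(48/7) = 1/36.
row 4 ← row 4 − (4/7)·(new row 3): 5/21 − (4/7)·(1/36) = 2/9.

2/9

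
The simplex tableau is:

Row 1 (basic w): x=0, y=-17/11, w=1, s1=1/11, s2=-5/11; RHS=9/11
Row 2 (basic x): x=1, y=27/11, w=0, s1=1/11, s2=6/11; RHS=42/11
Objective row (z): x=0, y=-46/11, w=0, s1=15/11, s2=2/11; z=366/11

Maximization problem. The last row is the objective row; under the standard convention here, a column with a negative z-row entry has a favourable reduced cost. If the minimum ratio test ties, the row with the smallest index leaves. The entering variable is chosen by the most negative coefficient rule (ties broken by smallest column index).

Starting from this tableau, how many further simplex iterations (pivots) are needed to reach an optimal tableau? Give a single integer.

pivot: y in, x out → z = 358/9
No improving column remains; optimal.

1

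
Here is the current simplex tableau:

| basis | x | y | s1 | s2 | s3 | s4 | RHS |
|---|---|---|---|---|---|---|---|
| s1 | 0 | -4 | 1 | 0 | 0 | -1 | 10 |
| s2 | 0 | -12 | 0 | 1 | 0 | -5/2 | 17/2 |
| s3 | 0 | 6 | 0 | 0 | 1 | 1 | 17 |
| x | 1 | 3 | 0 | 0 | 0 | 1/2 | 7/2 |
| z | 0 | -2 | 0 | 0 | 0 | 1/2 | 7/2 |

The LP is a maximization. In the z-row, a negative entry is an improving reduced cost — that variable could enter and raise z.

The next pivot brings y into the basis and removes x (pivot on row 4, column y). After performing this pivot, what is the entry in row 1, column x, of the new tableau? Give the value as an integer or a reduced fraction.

4/3

Pivot element is row 4, column y: 3.
Normalize row 4: new (row 4, x) = 1/3 = 1/3.
row 1 ← row 1 − (-4)·(new row 4): 0 − (-4)·(1/3) = 4/3.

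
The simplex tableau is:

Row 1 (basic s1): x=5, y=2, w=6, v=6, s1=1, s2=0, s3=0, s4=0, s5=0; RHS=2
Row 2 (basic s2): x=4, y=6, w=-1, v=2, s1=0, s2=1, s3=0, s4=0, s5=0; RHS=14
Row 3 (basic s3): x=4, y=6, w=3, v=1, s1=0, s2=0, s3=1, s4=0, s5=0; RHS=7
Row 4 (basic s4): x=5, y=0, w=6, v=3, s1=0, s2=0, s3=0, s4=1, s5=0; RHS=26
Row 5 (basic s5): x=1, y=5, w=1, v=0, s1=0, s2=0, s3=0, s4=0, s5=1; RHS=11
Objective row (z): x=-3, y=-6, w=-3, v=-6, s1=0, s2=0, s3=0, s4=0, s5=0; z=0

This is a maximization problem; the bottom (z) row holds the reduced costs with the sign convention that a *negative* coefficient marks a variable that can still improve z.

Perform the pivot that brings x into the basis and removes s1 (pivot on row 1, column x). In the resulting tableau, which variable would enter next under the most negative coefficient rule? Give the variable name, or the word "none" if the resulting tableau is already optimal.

Pivot element 5. New z-row = old z-row − (-3)·(row 1/5).
Updated z-row coefficients: x: 0, y: -24/5, w: 3/5, v: -12/5, s1: 3/5, s2: 0, s3: 0, s4: 0, s5: 0.
The most negative is -24/5 in column y, so y would enter next.

y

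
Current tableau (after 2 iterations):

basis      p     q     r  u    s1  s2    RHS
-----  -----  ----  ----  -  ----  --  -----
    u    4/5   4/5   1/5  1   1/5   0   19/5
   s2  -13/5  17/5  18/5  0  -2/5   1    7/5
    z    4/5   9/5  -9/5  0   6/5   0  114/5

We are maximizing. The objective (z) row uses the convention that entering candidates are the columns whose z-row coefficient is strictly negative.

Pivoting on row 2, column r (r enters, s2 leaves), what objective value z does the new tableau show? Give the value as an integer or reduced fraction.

Minimum ratio for r: (7/5)/(18/5) = 7/18.
z changes by −(z-row coeff of r)·ratio = −(-9/5)·(7/18) = 7/10.
New z = 114/5 + (7/10) = 47/2.

47/2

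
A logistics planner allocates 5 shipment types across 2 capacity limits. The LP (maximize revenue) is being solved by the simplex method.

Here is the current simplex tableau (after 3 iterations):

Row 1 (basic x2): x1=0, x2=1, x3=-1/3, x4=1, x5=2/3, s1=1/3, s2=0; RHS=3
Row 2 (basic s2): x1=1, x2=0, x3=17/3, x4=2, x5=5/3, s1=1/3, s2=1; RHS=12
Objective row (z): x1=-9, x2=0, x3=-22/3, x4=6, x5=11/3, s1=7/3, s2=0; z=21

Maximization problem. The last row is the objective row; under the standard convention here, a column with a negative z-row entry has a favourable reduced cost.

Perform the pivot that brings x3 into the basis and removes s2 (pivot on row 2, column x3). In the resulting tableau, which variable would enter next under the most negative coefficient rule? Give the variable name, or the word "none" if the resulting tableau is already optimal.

Pivot element 17/3. New z-row = old z-row − (-22/3)·(row 2/(17/3)).
Updated z-row coefficients: x1: -131/17, x2: 0, x3: 0, x4: 146/17, x5: 99/17, s1: 47/17, s2: 22/17.
The most negative is -131/17 in column x1, so x1 would enter next.

x1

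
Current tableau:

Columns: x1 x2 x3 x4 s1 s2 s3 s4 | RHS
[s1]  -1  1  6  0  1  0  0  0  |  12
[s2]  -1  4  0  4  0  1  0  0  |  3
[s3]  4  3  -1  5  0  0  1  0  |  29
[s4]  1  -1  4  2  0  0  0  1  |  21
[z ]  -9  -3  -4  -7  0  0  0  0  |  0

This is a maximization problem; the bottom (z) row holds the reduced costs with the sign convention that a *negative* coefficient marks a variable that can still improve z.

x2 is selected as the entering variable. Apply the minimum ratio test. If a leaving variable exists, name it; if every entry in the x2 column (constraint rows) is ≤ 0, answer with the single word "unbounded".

s2

Ratios: row 1 (s1): 12/1 = 12; row 2 (s2): 3/4 = 3/4; row 3 (s3): 29/3 = 29/3; row 4 (s4): entry -1 ≤ 0, skip.
Minimum ratio is in the s2 row, so s2 leaves.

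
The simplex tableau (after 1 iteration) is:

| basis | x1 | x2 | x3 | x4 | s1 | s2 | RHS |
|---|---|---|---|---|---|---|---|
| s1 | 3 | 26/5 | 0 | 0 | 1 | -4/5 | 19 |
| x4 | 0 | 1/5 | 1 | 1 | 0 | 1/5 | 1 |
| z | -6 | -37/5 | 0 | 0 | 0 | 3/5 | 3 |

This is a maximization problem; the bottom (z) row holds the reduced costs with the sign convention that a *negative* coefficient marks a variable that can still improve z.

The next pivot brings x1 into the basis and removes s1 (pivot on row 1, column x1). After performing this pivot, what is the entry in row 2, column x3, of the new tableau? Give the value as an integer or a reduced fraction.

1

Pivot element is row 1, column x1: 3.
Normalize row 1: new (row 1, x3) = 0/3 = 0.
row 2 ← row 2 − 0·(new row 1): 1 − 0·0 = 1.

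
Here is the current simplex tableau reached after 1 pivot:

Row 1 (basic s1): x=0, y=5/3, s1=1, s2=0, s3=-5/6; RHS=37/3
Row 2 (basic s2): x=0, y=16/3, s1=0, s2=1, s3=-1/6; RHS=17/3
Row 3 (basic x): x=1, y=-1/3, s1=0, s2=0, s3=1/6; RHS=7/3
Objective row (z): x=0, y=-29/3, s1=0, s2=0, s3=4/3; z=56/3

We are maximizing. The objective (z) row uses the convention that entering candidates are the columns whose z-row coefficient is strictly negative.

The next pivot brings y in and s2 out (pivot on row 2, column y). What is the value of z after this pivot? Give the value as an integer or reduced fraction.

463/16

Minimum ratio for y: (17/3)/(16/3) = 17/16.
z changes by −(z-row coeff of y)·ratio = −(-29/3)·(17/16) = 493/48.
New z = 56/3 + (493/48) = 463/16.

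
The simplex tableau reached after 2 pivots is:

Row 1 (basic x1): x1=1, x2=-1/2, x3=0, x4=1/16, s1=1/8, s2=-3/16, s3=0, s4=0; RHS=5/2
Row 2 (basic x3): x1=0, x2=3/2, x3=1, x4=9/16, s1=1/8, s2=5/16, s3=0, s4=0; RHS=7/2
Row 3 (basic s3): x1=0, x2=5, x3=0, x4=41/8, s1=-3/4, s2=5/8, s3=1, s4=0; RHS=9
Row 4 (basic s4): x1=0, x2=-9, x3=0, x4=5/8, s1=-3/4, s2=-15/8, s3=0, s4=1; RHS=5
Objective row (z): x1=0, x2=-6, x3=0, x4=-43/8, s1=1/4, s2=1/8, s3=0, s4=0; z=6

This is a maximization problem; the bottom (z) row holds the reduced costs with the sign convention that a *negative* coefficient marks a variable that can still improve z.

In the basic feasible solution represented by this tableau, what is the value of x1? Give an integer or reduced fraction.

x1 is basic (row 1); its value is the RHS of that row: 5/2.

5/2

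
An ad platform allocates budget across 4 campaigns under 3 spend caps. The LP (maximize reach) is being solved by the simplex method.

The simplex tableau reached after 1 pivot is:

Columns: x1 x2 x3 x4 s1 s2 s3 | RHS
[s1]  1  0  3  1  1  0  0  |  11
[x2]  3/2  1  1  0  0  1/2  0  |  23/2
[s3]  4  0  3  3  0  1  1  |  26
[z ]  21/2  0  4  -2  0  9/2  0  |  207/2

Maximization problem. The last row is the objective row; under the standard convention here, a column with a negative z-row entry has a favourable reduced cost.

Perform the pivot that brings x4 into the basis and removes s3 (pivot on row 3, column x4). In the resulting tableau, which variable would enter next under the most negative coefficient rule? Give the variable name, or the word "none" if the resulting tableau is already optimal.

Pivot element 3. New z-row = old z-row − (-2)·(row 3/3).
Updated z-row coefficients: x1: 79/6, x2: 0, x3: 6, x4: 0, s1: 0, s2: 31/6, s3: 2/3.
No coefficient is strictly negative; the tableau after this pivot is optimal.

none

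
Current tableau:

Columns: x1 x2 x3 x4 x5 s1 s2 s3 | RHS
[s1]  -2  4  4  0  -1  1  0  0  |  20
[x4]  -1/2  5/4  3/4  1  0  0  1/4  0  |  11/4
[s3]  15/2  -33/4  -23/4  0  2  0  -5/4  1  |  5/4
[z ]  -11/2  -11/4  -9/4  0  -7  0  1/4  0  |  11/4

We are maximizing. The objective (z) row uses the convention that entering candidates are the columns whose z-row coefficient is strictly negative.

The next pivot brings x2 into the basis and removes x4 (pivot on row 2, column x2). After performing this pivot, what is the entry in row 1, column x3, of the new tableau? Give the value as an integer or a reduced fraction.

8/5

Pivot element is row 2, column x2: 5/4.
Normalize row 2: new (row 2, x3) = (3/4)/(5/4) = 3/5.
row 1 ← row 1 − 4·(new row 2): 4 − 4·(3/5) = 8/5.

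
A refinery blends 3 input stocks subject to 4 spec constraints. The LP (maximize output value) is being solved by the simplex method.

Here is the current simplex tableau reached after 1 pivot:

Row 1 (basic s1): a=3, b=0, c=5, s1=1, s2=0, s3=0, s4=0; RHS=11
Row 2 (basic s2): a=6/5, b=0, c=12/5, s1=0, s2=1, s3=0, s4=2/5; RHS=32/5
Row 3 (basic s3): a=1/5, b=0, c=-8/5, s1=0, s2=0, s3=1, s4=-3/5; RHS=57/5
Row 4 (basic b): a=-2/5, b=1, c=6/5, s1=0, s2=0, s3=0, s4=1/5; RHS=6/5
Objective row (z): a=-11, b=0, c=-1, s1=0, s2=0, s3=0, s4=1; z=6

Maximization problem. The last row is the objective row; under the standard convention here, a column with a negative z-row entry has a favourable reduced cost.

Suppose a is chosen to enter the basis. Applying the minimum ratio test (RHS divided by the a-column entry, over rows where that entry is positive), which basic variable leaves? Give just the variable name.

Ratios: row 1 (s1): 11/3 = 11/3; row 2 (s2): (32/5)/(6/5) = 16/3; row 3 (s3): (57/5)/(1/5) = 57; row 4 (b): entry -2/5 ≤ 0, skip.
Minimum ratio 11/3 is in the s1 row, so s1 leaves.

s1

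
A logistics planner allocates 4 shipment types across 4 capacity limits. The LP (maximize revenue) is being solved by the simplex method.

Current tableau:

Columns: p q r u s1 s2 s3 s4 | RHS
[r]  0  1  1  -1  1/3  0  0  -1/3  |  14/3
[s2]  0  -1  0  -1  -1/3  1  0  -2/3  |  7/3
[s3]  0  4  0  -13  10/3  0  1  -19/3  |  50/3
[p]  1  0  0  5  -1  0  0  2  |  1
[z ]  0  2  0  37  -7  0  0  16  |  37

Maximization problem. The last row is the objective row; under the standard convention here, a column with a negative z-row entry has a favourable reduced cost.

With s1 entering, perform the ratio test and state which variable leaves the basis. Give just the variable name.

s3

Ratios: row 1 (r): (14/3)/(1/3) = 14; row 2 (s2): entry -1/3 ≤ 0, skip; row 3 (s3): (50/3)/(10/3) = 5; row 4 (p): entry -1 ≤ 0, skip.
Minimum ratio 5 is in the s3 row, so s3 leaves.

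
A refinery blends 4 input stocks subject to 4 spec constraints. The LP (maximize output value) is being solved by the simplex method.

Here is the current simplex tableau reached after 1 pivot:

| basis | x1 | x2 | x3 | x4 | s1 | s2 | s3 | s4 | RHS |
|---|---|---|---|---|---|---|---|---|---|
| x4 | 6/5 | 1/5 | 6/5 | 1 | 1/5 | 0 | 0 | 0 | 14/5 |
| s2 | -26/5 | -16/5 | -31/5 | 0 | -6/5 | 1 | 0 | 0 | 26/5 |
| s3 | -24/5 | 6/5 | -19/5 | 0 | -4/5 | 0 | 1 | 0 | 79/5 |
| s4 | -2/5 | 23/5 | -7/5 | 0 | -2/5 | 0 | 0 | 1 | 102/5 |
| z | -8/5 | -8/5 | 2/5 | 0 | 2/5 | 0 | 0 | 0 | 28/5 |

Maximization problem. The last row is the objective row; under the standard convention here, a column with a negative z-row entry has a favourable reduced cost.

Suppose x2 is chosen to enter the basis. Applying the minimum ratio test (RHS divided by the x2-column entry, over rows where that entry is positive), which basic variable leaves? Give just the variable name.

Ratios: row 1 (x4): (14/5)/(1/5) = 14; row 2 (s2): entry -16/5 ≤ 0, skip; row 3 (s3): (79/5)/(6/5) = 79/6; row 4 (s4): (102/5)/(23/5) = 102/23.
Minimum ratio 102/23 is in the s4 row, so s4 leaves.

s4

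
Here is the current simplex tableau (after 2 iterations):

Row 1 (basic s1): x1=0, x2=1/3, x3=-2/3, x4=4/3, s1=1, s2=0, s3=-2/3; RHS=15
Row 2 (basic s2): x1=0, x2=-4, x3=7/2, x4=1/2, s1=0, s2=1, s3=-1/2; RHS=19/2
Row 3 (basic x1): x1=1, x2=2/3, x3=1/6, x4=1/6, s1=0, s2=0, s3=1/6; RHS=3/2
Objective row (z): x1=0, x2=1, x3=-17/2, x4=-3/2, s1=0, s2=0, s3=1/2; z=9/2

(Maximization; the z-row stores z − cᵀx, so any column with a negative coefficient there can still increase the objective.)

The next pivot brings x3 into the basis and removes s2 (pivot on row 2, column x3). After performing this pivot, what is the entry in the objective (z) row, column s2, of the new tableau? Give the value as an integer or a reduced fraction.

17/7

Pivot element is row 2, column x3: 7/2.
Normalize row 2: new (row 2, s2) = 1/(7/2) = 2/7.
z-row ← z-row − (-17/2)·(new row 2): 0 − (-17/2)·(2/7) = 17/7.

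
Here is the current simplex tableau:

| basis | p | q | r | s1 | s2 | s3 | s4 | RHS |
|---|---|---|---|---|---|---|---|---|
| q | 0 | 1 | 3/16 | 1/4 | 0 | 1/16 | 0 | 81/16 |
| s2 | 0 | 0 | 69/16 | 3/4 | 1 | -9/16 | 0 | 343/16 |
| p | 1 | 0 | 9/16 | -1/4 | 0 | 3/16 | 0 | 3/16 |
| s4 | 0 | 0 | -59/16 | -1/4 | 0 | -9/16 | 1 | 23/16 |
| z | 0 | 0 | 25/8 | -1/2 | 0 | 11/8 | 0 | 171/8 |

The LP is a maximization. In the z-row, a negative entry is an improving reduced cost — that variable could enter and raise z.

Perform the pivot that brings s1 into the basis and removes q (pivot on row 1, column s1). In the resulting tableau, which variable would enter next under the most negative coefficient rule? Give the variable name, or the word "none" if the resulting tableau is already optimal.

Pivot element 1/4. New z-row = old z-row − (-1/2)·(row 1/(1/4)).
Updated z-row coefficients: p: 0, q: 2, r: 7/2, s1: 0, s2: 0, s3: 3/2, s4: 0.
No coefficient is strictly negative; the tableau after this pivot is optimal.

none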